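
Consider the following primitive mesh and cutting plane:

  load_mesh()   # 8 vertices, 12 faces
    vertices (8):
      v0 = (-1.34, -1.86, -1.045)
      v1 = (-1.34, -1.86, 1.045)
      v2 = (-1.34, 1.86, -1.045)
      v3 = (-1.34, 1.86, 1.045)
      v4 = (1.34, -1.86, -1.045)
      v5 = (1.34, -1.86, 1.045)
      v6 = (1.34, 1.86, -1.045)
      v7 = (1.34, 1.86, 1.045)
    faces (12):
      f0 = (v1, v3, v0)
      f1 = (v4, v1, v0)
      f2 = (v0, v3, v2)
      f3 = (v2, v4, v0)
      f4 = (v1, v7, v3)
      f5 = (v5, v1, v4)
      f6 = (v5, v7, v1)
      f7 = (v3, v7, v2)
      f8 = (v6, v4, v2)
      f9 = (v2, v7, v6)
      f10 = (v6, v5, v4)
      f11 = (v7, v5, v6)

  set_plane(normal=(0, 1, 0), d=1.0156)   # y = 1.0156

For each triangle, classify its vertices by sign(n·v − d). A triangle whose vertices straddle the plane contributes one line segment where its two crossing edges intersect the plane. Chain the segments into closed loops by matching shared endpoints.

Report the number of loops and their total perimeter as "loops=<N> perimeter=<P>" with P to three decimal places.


Straddling triangles (8 of 12):
  (v1,v3,v0) [-+-] → (-1.34, 1.0156, 1.045)–(-1.34, 1.0156, 0.570592)  len=0.4744
  (v0,v3,v2) [-++] → (-1.34, 1.0156, 0.570592)–(-1.34, 1.0156, -1.045)  len=1.6156
  (v2,v4,v0) [+--] → (-0.731669, 1.0156, -1.045)–(-1.34, 1.0156, -1.045)  len=0.6083
  (v1,v7,v3) [-++] → (0.731669, 1.0156, 1.045)–(-1.34, 1.0156, 1.045)  len=2.0717
  (v5,v7,v1) [-+-] → (1.34, 1.0156, 1.045)–(0.731669, 1.0156, 1.045)  len=0.6083
  (v6,v4,v2) [+-+] → (1.34, 1.0156, -1.045)–(-0.731669, 1.0156, -1.045)  len=2.0717
  (v6,v5,v4) [+--] → (1.34, 1.0156, -0.570592)–(1.34, 1.0156, -1.045)  len=0.4744
  (v7,v5,v6) [+-+] → (1.34, 1.0156, 1.045)–(1.34, 1.0156, -0.570592)  len=1.6156

Chained into 1 loop(s):
  loop 1: 8 segments, perimeter = 9.5400
Total perimeter = 9.540

loops=1 perimeter=9.540


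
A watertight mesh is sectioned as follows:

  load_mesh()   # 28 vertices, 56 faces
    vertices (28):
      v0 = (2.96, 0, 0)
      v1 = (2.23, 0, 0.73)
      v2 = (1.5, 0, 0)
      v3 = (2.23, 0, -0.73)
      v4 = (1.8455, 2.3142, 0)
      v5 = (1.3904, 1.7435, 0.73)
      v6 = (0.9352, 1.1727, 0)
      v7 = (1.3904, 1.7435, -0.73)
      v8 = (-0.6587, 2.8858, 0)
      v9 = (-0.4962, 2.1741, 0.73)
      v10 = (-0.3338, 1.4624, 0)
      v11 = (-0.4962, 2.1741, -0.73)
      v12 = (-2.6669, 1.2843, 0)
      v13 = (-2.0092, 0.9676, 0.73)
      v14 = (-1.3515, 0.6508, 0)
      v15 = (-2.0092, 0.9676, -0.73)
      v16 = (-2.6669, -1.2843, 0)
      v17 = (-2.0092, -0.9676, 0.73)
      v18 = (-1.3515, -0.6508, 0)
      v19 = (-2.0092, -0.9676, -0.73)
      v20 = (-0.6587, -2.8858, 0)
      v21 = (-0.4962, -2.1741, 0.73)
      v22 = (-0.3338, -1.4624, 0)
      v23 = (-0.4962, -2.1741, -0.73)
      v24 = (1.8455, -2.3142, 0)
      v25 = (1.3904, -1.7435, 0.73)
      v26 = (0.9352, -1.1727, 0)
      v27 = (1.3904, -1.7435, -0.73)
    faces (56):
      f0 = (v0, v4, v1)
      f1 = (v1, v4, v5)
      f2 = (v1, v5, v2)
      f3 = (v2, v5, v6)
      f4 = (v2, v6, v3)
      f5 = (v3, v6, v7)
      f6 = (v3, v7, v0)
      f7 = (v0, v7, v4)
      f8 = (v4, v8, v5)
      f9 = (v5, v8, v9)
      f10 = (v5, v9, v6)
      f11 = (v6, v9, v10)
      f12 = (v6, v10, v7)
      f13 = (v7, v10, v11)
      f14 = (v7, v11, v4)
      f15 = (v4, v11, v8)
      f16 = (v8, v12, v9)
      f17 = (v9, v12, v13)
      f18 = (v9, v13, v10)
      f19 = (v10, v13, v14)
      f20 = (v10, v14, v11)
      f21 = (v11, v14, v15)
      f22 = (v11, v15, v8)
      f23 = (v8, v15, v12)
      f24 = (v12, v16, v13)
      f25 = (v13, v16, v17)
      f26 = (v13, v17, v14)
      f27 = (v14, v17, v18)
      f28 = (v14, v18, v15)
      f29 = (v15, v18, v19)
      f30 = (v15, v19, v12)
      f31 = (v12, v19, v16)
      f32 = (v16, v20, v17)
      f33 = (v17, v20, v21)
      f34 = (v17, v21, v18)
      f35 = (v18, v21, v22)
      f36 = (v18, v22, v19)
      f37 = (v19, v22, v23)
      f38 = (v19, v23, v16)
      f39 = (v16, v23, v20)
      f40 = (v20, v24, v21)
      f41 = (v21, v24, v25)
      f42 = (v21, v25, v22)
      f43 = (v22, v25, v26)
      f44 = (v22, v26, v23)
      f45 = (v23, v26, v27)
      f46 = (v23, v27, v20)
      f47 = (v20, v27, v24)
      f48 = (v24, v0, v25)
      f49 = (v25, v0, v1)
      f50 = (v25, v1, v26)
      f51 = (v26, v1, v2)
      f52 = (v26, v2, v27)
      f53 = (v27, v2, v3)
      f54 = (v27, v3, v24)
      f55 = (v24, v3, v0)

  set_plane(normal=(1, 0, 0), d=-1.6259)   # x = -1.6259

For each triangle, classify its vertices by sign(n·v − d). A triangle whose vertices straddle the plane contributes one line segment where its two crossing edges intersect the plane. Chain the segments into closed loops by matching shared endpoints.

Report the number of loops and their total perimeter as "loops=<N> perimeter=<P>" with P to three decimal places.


Straddling triangles (18 of 56):
  (v8,v12,v9) [+-+] → (-1.6259, 2.11448, 0)–(-1.6259, 1.71102, 0.350085)  len=0.5342
  (v9,v12,v13) [+--] → (-1.6259, 1.71102, 0.350085)–(-1.6259, 1.27325, 0.73)  len=0.5796
  (v9,v13,v10) [+-+] → (-1.6259, 1.27325, 0.73)–(-1.6259, 1.0808, 0.56299)  len=0.2548
  (v10,v13,v14) [+-+] → (-1.6259, 1.0808, 0.56299)–(-1.6259, 0.782973, 0.304564)  len=0.3943
  (v11,v14,v15) [++-] → (-1.6259, 0.782973, -0.304564)–(-1.6259, 1.27325, -0.73)  len=0.6491
  (v11,v15,v8) [+-+] → (-1.6259, 1.27325, -0.73)–(-1.6259, 1.51203, -0.522811)  len=0.3161
  (v8,v15,v12) [+--] → (-1.6259, 1.51203, -0.522811)–(-1.6259, 2.11448, 0)  len=0.7977
  (v13,v17,v14) [--+] → (-1.6259, -0.0244151, 0.304564)–(-1.6259, 0.782973, 0.304564)  len=0.8074
  (v14,v17,v18) [+-+] → (-1.6259, -0.0244151, 0.304564)–(-1.6259, -0.782973, 0.304564)  len=0.7586
  (v14,v18,v15) [++-] → (-1.6259, 0.0244151, -0.304564)–(-1.6259, 0.782973, -0.304564)  len=0.7586
  (v15,v18,v19) [-+-] → (-1.6259, 0.0244151, -0.304564)–(-1.6259, -0.782973, -0.304564)  len=0.8074
  (v16,v20,v17) [-+-] → (-1.6259, -2.11448, 0)–(-1.6259, -1.51203, 0.522811)  len=0.7977
  (v17,v20,v21) [-++] → (-1.6259, -1.51203, 0.522811)–(-1.6259, -1.27325, 0.73)  len=0.3161
  (v17,v21,v18) [-++] → (-1.6259, -1.27325, 0.73)–(-1.6259, -0.782973, 0.304564)  len=0.6491
  (v18,v22,v19) [++-] → (-1.6259, -1.0808, -0.56299)–(-1.6259, -0.782973, -0.304564)  len=0.3943
  (v19,v22,v23) [-++] → (-1.6259, -1.0808, -0.56299)–(-1.6259, -1.27325, -0.73)  len=0.2548
  (v19,v23,v16) [-+-] → (-1.6259, -1.27325, -0.73)–(-1.6259, -1.71102, -0.350085)  len=0.5796
  (v16,v23,v20) [-++] → (-1.6259, -1.71102, -0.350085)–(-1.6259, -2.11448, 0)  len=0.5342

Chained into 1 loop(s):
  loop 1: 18 segments, perimeter = 10.1836
Total perimeter = 10.184

loops=1 perimeter=10.184


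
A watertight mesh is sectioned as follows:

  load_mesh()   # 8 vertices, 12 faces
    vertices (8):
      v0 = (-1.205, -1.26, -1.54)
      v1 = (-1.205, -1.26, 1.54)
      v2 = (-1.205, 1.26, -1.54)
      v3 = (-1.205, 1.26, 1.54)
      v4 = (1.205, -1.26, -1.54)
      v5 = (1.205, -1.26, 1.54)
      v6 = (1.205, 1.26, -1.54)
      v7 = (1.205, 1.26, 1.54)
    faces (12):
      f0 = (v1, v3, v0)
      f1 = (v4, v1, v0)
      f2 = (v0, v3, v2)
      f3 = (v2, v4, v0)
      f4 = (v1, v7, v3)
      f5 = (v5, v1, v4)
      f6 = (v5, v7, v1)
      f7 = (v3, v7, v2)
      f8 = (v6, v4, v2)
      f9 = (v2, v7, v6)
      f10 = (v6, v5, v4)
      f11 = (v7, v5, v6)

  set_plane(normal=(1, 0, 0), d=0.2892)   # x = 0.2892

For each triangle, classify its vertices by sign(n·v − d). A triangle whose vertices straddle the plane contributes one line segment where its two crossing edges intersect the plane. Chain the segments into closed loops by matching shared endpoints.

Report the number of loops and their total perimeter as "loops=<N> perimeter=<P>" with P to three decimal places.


Straddling triangles (8 of 12):
  (v4,v1,v0) [+--] → (0.2892, -1.26, -0.3696)–(0.2892, -1.26, -1.54)  len=1.1704
  (v2,v4,v0) [-+-] → (0.2892, -0.3024, -1.54)–(0.2892, -1.26, -1.54)  len=0.9576
  (v1,v7,v3) [-+-] → (0.2892, 0.3024, 1.54)–(0.2892, 1.26, 1.54)  len=0.9576
  (v5,v1,v4) [+-+] → (0.2892, -1.26, 1.54)–(0.2892, -1.26, -0.3696)  len=1.9096
  (v5,v7,v1) [++-] → (0.2892, 0.3024, 1.54)–(0.2892, -1.26, 1.54)  len=1.5624
  (v3,v7,v2) [-+-] → (0.2892, 1.26, 1.54)–(0.2892, 1.26, 0.3696)  len=1.1704
  (v6,v4,v2) [++-] → (0.2892, -0.3024, -1.54)–(0.2892, 1.26, -1.54)  len=1.5624
  (v2,v7,v6) [-++] → (0.2892, 1.26, 0.3696)–(0.2892, 1.26, -1.54)  len=1.9096

Chained into 1 loop(s):
  loop 1: 8 segments, perimeter = 11.2000
Total perimeter = 11.200

loops=1 perimeter=11.200


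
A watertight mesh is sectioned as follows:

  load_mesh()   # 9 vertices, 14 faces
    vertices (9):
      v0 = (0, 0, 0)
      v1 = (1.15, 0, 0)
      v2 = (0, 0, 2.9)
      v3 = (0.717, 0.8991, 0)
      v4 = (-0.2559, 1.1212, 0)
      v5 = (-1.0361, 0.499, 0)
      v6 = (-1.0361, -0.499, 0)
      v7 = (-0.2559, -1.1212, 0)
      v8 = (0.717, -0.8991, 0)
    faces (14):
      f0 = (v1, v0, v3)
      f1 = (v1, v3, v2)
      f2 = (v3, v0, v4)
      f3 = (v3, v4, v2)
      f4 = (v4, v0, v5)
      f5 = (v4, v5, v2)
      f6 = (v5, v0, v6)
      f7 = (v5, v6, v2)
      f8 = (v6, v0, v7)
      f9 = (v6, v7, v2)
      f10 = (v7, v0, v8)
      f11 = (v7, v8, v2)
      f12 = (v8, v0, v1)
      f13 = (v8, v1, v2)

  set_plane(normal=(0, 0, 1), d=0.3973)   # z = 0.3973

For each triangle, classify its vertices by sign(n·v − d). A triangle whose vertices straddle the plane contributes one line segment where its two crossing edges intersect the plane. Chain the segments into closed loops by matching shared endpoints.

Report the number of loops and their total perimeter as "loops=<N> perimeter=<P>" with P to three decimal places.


loops=1 perimeter=6.029

Straddling triangles (7 of 14):
  (v1,v3,v2) [--+] → (0.618771, 0.775923, 0.3973)–(0.99245, 0, 0.3973)  len=0.8612
  (v3,v4,v2) [--+] → (-0.220842, 0.967596, 0.3973)–(0.618771, 0.775923, 0.3973)  len=0.8612
  (v4,v5,v2) [--+] → (-0.894154, 0.430637, 0.3973)–(-0.220842, 0.967596, 0.3973)  len=0.8612
  (v5,v6,v2) [--+] → (-0.894154, -0.430637, 0.3973)–(-0.894154, 0.430637, 0.3973)  len=0.8613
  (v6,v7,v2) [--+] → (-0.220842, -0.967596, 0.3973)–(-0.894154, -0.430637, 0.3973)  len=0.8612
  (v7,v8,v2) [--+] → (0.618771, -0.775923, 0.3973)–(-0.220842, -0.967596, 0.3973)  len=0.8612
  (v8,v1,v2) [--+] → (0.99245, 0, 0.3973)–(0.618771, -0.775923, 0.3973)  len=0.8612

Chained into 1 loop(s):
  loop 1: 7 segments, perimeter = 6.0285
Total perimeter = 6.029


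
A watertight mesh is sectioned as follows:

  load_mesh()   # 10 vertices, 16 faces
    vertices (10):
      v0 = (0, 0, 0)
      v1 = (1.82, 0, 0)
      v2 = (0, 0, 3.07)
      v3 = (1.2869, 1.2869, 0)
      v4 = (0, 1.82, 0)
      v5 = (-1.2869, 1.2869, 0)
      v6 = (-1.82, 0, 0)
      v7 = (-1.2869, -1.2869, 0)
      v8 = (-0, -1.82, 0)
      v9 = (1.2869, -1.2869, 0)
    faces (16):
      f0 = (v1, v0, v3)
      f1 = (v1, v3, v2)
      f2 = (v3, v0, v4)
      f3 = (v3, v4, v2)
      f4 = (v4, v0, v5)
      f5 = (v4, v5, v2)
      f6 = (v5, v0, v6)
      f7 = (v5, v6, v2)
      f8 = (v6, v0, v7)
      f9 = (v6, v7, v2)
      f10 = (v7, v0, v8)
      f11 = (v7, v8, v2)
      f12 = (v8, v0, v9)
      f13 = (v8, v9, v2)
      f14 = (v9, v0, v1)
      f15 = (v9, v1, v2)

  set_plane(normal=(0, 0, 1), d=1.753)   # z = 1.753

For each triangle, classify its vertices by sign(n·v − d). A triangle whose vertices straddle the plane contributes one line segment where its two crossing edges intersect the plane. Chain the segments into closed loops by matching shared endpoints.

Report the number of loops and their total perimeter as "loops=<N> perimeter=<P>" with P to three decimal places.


Straddling triangles (8 of 16):
  (v1,v3,v2) [--+] → (0.552068, 0.552068, 1.753)–(0.780762, 0, 1.753)  len=0.5976
  (v3,v4,v2) [--+] → (0, 0.780762, 1.753)–(0.552068, 0.552068, 1.753)  len=0.5976
  (v4,v5,v2) [--+] → (-0.552068, 0.552068, 1.753)–(0, 0.780762, 1.753)  len=0.5976
  (v5,v6,v2) [--+] → (-0.780762, 0, 1.753)–(-0.552068, 0.552068, 1.753)  len=0.5976
  (v6,v7,v2) [--+] → (-0.552068, -0.552068, 1.753)–(-0.780762, 0, 1.753)  len=0.5976
  (v7,v8,v2) [--+] → (0, -0.780762, 1.753)–(-0.552068, -0.552068, 1.753)  len=0.5976
  (v8,v9,v2) [--+] → (0.552068, -0.552068, 1.753)–(0, -0.780762, 1.753)  len=0.5976
  (v9,v1,v2) [--+] → (0.780762, 0, 1.753)–(0.552068, -0.552068, 1.753)  len=0.5976

Chained into 1 loop(s):
  loop 1: 8 segments, perimeter = 4.7805
Total perimeter = 4.780

loops=1 perimeter=4.780


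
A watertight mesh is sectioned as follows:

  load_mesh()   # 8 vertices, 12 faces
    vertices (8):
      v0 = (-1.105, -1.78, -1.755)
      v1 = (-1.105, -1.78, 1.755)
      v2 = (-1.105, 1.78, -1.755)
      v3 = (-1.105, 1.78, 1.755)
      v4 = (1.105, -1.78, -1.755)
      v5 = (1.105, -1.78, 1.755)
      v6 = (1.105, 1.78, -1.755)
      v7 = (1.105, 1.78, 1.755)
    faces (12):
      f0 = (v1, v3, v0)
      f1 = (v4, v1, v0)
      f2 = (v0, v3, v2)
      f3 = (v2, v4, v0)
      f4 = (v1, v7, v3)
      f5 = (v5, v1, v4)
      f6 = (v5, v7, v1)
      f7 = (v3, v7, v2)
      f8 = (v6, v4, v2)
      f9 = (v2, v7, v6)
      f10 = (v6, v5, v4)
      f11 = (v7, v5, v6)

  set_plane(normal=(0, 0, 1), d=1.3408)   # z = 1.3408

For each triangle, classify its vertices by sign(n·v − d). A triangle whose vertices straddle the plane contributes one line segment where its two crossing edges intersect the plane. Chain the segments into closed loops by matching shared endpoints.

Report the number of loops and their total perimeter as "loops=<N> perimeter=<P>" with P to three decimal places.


loops=1 perimeter=11.540

Straddling triangles (8 of 12):
  (v1,v3,v0) [++-] → (-1.105, 1.3599, 1.3408)–(-1.105, -1.78, 1.3408)  len=3.1399
  (v4,v1,v0) [-+-] → (-0.844207, -1.78, 1.3408)–(-1.105, -1.78, 1.3408)  len=0.2608
  (v0,v3,v2) [-+-] → (-1.105, 1.3599, 1.3408)–(-1.105, 1.78, 1.3408)  len=0.4201
  (v5,v1,v4) [++-] → (-0.844207, -1.78, 1.3408)–(1.105, -1.78, 1.3408)  len=1.9492
  (v3,v7,v2) [++-] → (0.844207, 1.78, 1.3408)–(-1.105, 1.78, 1.3408)  len=1.9492
  (v2,v7,v6) [-+-] → (0.844207, 1.78, 1.3408)–(1.105, 1.78, 1.3408)  len=0.2608
  (v6,v5,v4) [-+-] → (1.105, -1.3599, 1.3408)–(1.105, -1.78, 1.3408)  len=0.4201
  (v7,v5,v6) [++-] → (1.105, -1.3599, 1.3408)–(1.105, 1.78, 1.3408)  len=3.1399

Chained into 1 loop(s):
  loop 1: 8 segments, perimeter = 11.5400
Total perimeter = 11.540


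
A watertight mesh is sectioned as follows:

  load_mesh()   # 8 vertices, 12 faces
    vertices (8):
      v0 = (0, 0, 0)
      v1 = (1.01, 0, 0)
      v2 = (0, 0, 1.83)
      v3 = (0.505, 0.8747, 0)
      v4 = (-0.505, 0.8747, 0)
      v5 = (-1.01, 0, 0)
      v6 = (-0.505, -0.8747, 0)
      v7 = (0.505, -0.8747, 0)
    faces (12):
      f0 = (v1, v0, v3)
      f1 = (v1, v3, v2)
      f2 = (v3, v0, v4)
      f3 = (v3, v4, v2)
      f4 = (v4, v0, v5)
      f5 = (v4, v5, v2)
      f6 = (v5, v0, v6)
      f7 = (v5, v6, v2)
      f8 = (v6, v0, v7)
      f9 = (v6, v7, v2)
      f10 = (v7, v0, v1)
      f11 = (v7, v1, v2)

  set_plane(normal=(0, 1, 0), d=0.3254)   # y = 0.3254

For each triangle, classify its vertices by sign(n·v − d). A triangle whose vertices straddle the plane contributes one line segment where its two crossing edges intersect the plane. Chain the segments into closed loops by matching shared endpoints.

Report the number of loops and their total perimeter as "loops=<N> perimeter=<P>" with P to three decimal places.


Straddling triangles (6 of 12):
  (v1,v0,v3) [--+] → (0.187867, 0.3254, 0)–(0.822133, 0.3254, 0)  len=0.6343
  (v1,v3,v2) [-+-] → (0.822133, 0.3254, 0)–(0.187867, 0.3254, 1.14922)  len=1.3126
  (v3,v0,v4) [+-+] → (0.187867, 0.3254, 0)–(-0.187867, 0.3254, 0)  len=0.3757
  (v3,v4,v2) [++-] → (-0.187867, 0.3254, 1.14922)–(0.187867, 0.3254, 1.14922)  len=0.3757
  (v4,v0,v5) [+--] → (-0.187867, 0.3254, 0)–(-0.822133, 0.3254, 0)  len=0.6343
  (v4,v5,v2) [+--] → (-0.822133, 0.3254, 0)–(-0.187867, 0.3254, 1.14922)  len=1.3126

Chained into 1 loop(s):
  loop 1: 6 segments, perimeter = 4.6453
Total perimeter = 4.645

loops=1 perimeter=4.645


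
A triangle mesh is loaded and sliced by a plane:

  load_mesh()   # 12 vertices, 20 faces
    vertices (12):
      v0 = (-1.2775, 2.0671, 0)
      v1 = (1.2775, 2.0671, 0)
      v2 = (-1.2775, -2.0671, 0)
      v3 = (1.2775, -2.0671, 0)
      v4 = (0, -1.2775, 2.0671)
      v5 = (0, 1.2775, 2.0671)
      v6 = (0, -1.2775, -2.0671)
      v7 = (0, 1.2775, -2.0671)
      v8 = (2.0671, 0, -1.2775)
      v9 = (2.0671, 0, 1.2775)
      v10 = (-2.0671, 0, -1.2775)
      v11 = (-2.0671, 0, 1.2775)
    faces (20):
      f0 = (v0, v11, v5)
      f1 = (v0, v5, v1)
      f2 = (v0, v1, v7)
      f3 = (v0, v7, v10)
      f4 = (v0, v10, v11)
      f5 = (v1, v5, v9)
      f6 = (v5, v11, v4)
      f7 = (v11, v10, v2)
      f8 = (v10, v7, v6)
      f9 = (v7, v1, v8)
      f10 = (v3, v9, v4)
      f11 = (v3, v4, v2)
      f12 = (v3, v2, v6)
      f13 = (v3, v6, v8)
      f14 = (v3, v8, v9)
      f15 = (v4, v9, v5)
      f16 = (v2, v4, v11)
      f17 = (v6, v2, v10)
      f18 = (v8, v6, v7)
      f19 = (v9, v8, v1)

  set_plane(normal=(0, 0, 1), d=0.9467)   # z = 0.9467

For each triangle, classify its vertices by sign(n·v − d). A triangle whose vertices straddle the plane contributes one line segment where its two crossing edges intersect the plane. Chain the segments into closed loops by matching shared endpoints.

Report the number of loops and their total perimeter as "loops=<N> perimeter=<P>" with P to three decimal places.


Straddling triangles (10 of 20):
  (v0,v11,v5) [-++] → (-1.86264, 0.535262, 0.9467)–(-0.692425, 1.70548, 0.9467)  len=1.6549
  (v0,v5,v1) [-+-] → (-0.692425, 1.70548, 0.9467)–(0.692425, 1.70548, 0.9467)  len=1.3848
  (v0,v10,v11) [--+] → (-2.0671, 0, 0.9467)–(-1.86264, 0.535262, 0.9467)  len=0.5730
  (v1,v5,v9) [-++] → (0.692425, 1.70548, 0.9467)–(1.86264, 0.535262, 0.9467)  len=1.6549
  (v11,v10,v2) [+--] → (-2.0671, 0, 0.9467)–(-1.86264, -0.535262, 0.9467)  len=0.5730
  (v3,v9,v4) [-++] → (1.86264, -0.535262, 0.9467)–(0.692425, -1.70548, 0.9467)  len=1.6549
  (v3,v4,v2) [-+-] → (0.692425, -1.70548, 0.9467)–(-0.692425, -1.70548, 0.9467)  len=1.3848
  (v3,v8,v9) [--+] → (2.0671, 0, 0.9467)–(1.86264, -0.535262, 0.9467)  len=0.5730
  (v2,v4,v11) [-++] → (-0.692425, -1.70548, 0.9467)–(-1.86264, -0.535262, 0.9467)  len=1.6549
  (v9,v8,v1) [+--] → (2.0671, 0, 0.9467)–(1.86264, 0.535262, 0.9467)  len=0.5730

Chained into 1 loop(s):
  loop 1: 10 segments, perimeter = 11.6814
Total perimeter = 11.681

loops=1 perimeter=11.681


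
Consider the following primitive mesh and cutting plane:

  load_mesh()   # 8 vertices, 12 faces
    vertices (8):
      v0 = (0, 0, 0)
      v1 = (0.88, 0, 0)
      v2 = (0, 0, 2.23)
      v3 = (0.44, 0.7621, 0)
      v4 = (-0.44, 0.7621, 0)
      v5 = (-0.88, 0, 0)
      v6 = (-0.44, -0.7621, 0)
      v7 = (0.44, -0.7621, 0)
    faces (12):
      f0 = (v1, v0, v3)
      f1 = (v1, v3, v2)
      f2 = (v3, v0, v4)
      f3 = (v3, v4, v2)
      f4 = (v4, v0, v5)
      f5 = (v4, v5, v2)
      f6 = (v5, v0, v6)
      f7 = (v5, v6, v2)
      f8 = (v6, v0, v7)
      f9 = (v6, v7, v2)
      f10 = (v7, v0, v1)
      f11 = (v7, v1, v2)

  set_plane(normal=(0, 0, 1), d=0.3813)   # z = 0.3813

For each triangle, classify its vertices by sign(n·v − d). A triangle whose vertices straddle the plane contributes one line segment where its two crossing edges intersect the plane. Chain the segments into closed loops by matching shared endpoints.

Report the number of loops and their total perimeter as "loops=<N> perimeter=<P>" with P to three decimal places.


Straddling triangles (6 of 12):
  (v1,v3,v2) [--+] → (0.364766, 0.631791, 0.3813)–(0.729532, 0, 0.3813)  len=0.7295
  (v3,v4,v2) [--+] → (-0.364766, 0.631791, 0.3813)–(0.364766, 0.631791, 0.3813)  len=0.7295
  (v4,v5,v2) [--+] → (-0.729532, 0, 0.3813)–(-0.364766, 0.631791, 0.3813)  len=0.7295
  (v5,v6,v2) [--+] → (-0.364766, -0.631791, 0.3813)–(-0.729532, 0, 0.3813)  len=0.7295
  (v6,v7,v2) [--+] → (0.364766, -0.631791, 0.3813)–(-0.364766, -0.631791, 0.3813)  len=0.7295
  (v7,v1,v2) [--+] → (0.729532, 0, 0.3813)–(0.364766, -0.631791, 0.3813)  len=0.7295

Chained into 1 loop(s):
  loop 1: 6 segments, perimeter = 4.3772
Total perimeter = 4.377

loops=1 perimeter=4.377


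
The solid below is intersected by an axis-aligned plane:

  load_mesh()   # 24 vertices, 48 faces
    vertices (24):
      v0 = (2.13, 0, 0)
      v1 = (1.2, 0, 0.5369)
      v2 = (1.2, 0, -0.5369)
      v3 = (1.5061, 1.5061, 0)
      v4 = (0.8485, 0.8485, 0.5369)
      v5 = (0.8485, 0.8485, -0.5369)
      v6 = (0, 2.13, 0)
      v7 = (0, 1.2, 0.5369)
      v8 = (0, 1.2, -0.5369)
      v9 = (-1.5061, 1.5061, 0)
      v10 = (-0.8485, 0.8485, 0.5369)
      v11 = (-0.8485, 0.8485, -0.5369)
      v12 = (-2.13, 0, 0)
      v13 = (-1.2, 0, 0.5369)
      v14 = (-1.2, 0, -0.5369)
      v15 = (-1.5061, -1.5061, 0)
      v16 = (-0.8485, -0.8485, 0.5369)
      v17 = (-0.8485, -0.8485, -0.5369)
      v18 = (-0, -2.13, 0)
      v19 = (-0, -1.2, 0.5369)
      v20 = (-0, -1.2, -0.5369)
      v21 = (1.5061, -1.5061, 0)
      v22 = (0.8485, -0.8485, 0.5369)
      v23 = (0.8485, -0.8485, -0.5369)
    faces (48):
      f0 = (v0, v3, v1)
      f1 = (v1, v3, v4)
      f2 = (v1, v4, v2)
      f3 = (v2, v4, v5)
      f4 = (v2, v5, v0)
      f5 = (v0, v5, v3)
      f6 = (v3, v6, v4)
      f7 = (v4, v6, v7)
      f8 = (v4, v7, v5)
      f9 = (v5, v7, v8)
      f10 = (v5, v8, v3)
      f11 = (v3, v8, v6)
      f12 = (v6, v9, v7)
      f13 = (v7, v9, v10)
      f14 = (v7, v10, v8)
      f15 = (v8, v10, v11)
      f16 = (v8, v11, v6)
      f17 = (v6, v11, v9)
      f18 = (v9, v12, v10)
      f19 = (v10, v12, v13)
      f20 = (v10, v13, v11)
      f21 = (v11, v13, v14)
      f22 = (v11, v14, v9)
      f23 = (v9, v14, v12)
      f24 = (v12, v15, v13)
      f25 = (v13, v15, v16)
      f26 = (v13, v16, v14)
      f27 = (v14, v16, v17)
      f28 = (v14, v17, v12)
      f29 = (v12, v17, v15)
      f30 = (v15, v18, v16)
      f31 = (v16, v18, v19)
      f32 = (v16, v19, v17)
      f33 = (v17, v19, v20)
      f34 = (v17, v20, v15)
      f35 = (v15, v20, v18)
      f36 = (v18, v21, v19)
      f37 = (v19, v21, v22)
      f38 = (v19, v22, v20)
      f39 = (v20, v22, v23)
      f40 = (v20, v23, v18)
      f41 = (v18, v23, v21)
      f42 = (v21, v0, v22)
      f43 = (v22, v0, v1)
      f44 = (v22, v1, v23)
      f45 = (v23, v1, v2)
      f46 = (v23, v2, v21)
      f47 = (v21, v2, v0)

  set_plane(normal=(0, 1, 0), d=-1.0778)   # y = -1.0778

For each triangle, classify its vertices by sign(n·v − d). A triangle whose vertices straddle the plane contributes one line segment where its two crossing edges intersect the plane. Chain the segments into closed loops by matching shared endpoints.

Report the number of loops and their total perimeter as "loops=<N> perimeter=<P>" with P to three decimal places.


Straddling triangles (16 of 48):
  (v12,v15,v13) [+-+] → (-1.68352, -1.0778, 0)–(-1.41905, -1.0778, 0.152682)  len=0.3054
  (v13,v15,v16) [+-+] → (-1.41905, -1.0778, 0.152682)–(-1.0778, -1.0778, 0.349687)  len=0.3940
  (v12,v17,v15) [++-] → (-1.0778, -1.0778, -0.349687)–(-1.68352, -1.0778, 0)  len=0.6994
  (v15,v18,v16) [--+] → (-0.696677, -1.0778, 0.440832)–(-1.0778, -1.0778, 0.349687)  len=0.3919
  (v16,v18,v19) [+--] → (-0.696677, -1.0778, 0.440832)–(-0.294983, -1.0778, 0.5369)  len=0.4130
  (v16,v19,v17) [+-+] → (-0.294983, -1.0778, 0.5369)–(-0.294983, -1.0778, 0.16359)  len=0.3733
  (v17,v19,v20) [+--] → (-0.294983, -1.0778, 0.16359)–(-0.294983, -1.0778, -0.5369)  len=0.7005
  (v17,v20,v15) [+--] → (-0.294983, -1.0778, -0.5369)–(-1.0778, -1.0778, -0.349687)  len=0.8049
  (v19,v21,v22) [--+] → (1.0778, -1.0778, 0.349687)–(0.294983, -1.0778, 0.5369)  len=0.8049
  (v19,v22,v20) [-+-] → (0.294983, -1.0778, 0.5369)–(0.294983, -1.0778, -0.16359)  len=0.7005
  (v20,v22,v23) [-++] → (0.294983, -1.0778, -0.16359)–(0.294983, -1.0778, -0.5369)  len=0.3733
  (v20,v23,v18) [-+-] → (0.294983, -1.0778, -0.5369)–(0.696677, -1.0778, -0.440832)  len=0.4130
  (v18,v23,v21) [-+-] → (0.696677, -1.0778, -0.440832)–(1.0778, -1.0778, -0.349687)  len=0.3919
  (v21,v0,v22) [-++] → (1.68352, -1.0778, 0)–(1.0778, -1.0778, 0.349687)  len=0.6994
  (v23,v2,v21) [++-] → (1.41905, -1.0778, -0.152682)–(1.0778, -1.0778, -0.349687)  len=0.3940
  (v21,v2,v0) [-++] → (1.41905, -1.0778, -0.152682)–(1.68352, -1.0778, 0)  len=0.3054

Chained into 2 loop(s):
  loop 1: 8 segments, perimeter = 4.0824
  loop 2: 8 segments, perimeter = 4.0824
Total perimeter = 8.165

loops=2 perimeter=8.165


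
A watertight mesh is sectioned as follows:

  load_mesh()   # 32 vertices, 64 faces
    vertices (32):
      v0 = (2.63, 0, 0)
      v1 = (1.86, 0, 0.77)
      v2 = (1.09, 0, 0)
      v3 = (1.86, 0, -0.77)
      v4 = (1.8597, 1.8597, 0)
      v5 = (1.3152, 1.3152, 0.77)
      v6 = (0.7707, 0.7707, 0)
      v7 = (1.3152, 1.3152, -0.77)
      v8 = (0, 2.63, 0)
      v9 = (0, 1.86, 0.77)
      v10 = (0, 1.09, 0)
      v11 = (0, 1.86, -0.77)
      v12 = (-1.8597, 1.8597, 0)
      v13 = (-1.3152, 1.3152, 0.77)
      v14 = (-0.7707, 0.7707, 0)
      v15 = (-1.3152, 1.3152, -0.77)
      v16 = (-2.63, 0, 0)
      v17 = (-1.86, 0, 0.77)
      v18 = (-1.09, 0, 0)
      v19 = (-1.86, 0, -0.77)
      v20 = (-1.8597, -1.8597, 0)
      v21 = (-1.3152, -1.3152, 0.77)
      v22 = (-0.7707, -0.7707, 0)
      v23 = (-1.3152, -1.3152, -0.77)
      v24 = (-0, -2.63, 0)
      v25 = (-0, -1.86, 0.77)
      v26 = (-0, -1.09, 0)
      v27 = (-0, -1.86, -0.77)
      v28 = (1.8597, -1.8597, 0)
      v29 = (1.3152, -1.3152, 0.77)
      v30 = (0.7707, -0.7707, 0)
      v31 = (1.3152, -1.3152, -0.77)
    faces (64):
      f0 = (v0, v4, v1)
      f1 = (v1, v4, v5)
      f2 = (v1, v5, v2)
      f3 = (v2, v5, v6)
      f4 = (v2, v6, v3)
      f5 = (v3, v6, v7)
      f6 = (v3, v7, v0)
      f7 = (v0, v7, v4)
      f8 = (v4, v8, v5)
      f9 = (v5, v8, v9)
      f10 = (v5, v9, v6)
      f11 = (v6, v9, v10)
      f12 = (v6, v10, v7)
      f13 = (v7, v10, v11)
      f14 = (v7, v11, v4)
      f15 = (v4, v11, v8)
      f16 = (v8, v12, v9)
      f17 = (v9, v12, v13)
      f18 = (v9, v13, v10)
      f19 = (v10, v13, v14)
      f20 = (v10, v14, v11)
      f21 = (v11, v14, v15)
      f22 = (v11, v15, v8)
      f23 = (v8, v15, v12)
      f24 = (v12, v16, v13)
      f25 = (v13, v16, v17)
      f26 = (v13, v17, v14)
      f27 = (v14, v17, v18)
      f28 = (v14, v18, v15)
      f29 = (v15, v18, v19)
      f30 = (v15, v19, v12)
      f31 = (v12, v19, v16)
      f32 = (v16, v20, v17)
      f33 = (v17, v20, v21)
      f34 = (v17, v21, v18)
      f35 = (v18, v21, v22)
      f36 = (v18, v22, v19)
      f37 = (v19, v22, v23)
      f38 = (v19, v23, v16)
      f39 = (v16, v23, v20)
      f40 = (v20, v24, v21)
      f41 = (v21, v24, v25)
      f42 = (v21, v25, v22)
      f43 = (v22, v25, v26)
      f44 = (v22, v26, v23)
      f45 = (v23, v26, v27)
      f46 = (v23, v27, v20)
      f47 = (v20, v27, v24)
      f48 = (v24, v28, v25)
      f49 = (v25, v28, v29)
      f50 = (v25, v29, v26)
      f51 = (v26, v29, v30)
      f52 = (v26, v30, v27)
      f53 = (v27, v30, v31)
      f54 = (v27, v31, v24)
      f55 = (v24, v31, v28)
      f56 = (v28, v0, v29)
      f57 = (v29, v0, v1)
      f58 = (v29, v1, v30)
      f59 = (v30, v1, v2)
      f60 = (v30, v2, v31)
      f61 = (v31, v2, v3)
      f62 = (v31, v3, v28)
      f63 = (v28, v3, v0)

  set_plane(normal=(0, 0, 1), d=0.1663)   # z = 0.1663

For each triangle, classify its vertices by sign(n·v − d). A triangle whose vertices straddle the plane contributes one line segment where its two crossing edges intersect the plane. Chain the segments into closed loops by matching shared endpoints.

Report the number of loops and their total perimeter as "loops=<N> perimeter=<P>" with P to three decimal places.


Straddling triangles (32 of 64):
  (v0,v4,v1) [--+] → (1.85976, 1.45805, 0.1663)–(2.4637, 0, 0.1663)  len=1.5782
  (v1,v4,v5) [+-+] → (1.85976, 1.45805, 0.1663)–(1.7421, 1.7421, 0.1663)  len=0.3075
  (v1,v5,v2) [++-] → (1.13864, 0.284049, 0.1663)–(1.2563, 0, 0.1663)  len=0.3075
  (v2,v5,v6) [-+-] → (1.13864, 0.284049, 0.1663)–(0.888298, 0.888298, 0.1663)  len=0.6541
  (v4,v8,v5) [--+] → (0.284049, 2.34604, 0.1663)–(1.7421, 1.7421, 0.1663)  len=1.5782
  (v5,v8,v9) [+-+] → (0.284049, 2.34604, 0.1663)–(0, 2.4637, 0.1663)  len=0.3075
  (v5,v9,v6) [++-] → (0.604249, 1.00596, 0.1663)–(0.888298, 0.888298, 0.1663)  len=0.3075
  (v6,v9,v10) [-+-] → (0.604249, 1.00596, 0.1663)–(0, 1.2563, 0.1663)  len=0.6541
  (v8,v12,v9) [--+] → (-1.45805, 1.85976, 0.1663)–(0, 2.4637, 0.1663)  len=1.5782
  (v9,v12,v13) [+-+] → (-1.45805, 1.85976, 0.1663)–(-1.7421, 1.7421, 0.1663)  len=0.3075
  (v9,v13,v10) [++-] → (-0.284049, 1.13864, 0.1663)–(0, 1.2563, 0.1663)  len=0.3075
  (v10,v13,v14) [-+-] → (-0.284049, 1.13864, 0.1663)–(-0.888298, 0.888298, 0.1663)  len=0.6541
  (v12,v16,v13) [--+] → (-2.34604, 0.284049, 0.1663)–(-1.7421, 1.7421, 0.1663)  len=1.5782
  (v13,v16,v17) [+-+] → (-2.34604, 0.284049, 0.1663)–(-2.4637, 0, 0.1663)  len=0.3075
  (v13,v17,v14) [++-] → (-1.00596, 0.604249, 0.1663)–(-0.888298, 0.888298, 0.1663)  len=0.3075
  (v14,v17,v18) [-+-] → (-1.00596, 0.604249, 0.1663)–(-1.2563, 0, 0.1663)  len=0.6541
  (v16,v20,v17) [--+] → (-1.85976, -1.45805, 0.1663)–(-2.4637, 0, 0.1663)  len=1.5782
  (v17,v20,v21) [+-+] → (-1.85976, -1.45805, 0.1663)–(-1.7421, -1.7421, 0.1663)  len=0.3075
  (v17,v21,v18) [++-] → (-1.13864, -0.284049, 0.1663)–(-1.2563, 0, 0.1663)  len=0.3075
  (v18,v21,v22) [-+-] → (-1.13864, -0.284049, 0.1663)–(-0.888298, -0.888298, 0.1663)  len=0.6541
  (v20,v24,v21) [--+] → (-0.284049, -2.34604, 0.1663)–(-1.7421, -1.7421, 0.1663)  len=1.5782
  (v21,v24,v25) [+-+] → (-0.284049, -2.34604, 0.1663)–(0, -2.4637, 0.1663)  len=0.3075
  (v21,v25,v22) [++-] → (-0.604249, -1.00596, 0.1663)–(-0.888298, -0.888298, 0.1663)  len=0.3075
  (v22,v25,v26) [-+-] → (-0.604249, -1.00596, 0.1663)–(0, -1.2563, 0.1663)  len=0.6541
  (v24,v28,v25) [--+] → (1.45805, -1.85976, 0.1663)–(0, -2.4637, 0.1663)  len=1.5782
  (v25,v28,v29) [+-+] → (1.45805, -1.85976, 0.1663)–(1.7421, -1.7421, 0.1663)  len=0.3075
  (v25,v29,v26) [++-] → (0.284049, -1.13864, 0.1663)–(0, -1.2563, 0.1663)  len=0.3075
  (v26,v29,v30) [-+-] → (0.284049, -1.13864, 0.1663)–(0.888298, -0.888298, 0.1663)  len=0.6541
  (v28,v0,v29) [--+] → (2.34604, -0.284049, 0.1663)–(1.7421, -1.7421, 0.1663)  len=1.5782
  (v29,v0,v1) [+-+] → (2.34604, -0.284049, 0.1663)–(2.4637, 0, 0.1663)  len=0.3075
  (v29,v1,v30) [++-] → (1.00596, -0.604249, 0.1663)–(0.888298, -0.888298, 0.1663)  len=0.3075
  (v30,v1,v2) [-+-] → (1.00596, -0.604249, 0.1663)–(1.2563, 0, 0.1663)  len=0.6541

Chained into 2 loop(s):
  loop 1: 16 segments, perimeter = 15.0851
  loop 2: 16 segments, perimeter = 7.6921
Total perimeter = 22.777

loops=2 perimeter=22.777


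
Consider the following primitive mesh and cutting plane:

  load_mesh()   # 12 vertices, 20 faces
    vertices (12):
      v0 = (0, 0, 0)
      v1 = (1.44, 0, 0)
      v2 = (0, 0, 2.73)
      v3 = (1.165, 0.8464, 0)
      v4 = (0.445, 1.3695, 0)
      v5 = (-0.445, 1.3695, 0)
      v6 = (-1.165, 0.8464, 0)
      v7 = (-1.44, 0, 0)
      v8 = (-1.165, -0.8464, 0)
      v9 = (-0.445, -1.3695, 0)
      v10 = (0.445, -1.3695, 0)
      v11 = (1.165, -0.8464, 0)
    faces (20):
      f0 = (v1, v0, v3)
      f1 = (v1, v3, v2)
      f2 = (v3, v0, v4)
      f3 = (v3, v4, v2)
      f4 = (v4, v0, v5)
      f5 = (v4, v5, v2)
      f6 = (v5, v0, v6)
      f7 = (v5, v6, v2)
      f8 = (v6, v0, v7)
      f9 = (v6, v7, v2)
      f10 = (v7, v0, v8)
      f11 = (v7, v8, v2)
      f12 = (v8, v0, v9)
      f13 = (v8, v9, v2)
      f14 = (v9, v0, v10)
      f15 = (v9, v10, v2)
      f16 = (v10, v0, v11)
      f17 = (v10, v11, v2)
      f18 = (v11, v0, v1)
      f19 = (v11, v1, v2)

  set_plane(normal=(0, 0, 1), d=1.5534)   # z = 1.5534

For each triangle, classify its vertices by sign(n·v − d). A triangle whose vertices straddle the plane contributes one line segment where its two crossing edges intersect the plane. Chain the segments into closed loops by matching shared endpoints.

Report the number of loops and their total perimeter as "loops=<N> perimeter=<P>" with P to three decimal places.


Straddling triangles (10 of 20):
  (v1,v3,v2) [--+] → (0.502102, 0.364789, 1.5534)–(0.620624, 0, 1.5534)  len=0.3836
  (v3,v4,v2) [--+] → (0.19179, 0.590239, 1.5534)–(0.502102, 0.364789, 1.5534)  len=0.3836
  (v4,v5,v2) [--+] → (-0.19179, 0.590239, 1.5534)–(0.19179, 0.590239, 1.5534)  len=0.3836
  (v5,v6,v2) [--+] → (-0.502102, 0.364789, 1.5534)–(-0.19179, 0.590239, 1.5534)  len=0.3836
  (v6,v7,v2) [--+] → (-0.620624, 0, 1.5534)–(-0.502102, 0.364789, 1.5534)  len=0.3836
  (v7,v8,v2) [--+] → (-0.502102, -0.364789, 1.5534)–(-0.620624, 0, 1.5534)  len=0.3836
  (v8,v9,v2) [--+] → (-0.19179, -0.590239, 1.5534)–(-0.502102, -0.364789, 1.5534)  len=0.3836
  (v9,v10,v2) [--+] → (0.19179, -0.590239, 1.5534)–(-0.19179, -0.590239, 1.5534)  len=0.3836
  (v10,v11,v2) [--+] → (0.502102, -0.364789, 1.5534)–(0.19179, -0.590239, 1.5534)  len=0.3836
  (v11,v1,v2) [--+] → (0.620624, 0, 1.5534)–(0.502102, -0.364789, 1.5534)  len=0.3836

Chained into 1 loop(s):
  loop 1: 10 segments, perimeter = 3.8357
Total perimeter = 3.836

loops=1 perimeter=3.836


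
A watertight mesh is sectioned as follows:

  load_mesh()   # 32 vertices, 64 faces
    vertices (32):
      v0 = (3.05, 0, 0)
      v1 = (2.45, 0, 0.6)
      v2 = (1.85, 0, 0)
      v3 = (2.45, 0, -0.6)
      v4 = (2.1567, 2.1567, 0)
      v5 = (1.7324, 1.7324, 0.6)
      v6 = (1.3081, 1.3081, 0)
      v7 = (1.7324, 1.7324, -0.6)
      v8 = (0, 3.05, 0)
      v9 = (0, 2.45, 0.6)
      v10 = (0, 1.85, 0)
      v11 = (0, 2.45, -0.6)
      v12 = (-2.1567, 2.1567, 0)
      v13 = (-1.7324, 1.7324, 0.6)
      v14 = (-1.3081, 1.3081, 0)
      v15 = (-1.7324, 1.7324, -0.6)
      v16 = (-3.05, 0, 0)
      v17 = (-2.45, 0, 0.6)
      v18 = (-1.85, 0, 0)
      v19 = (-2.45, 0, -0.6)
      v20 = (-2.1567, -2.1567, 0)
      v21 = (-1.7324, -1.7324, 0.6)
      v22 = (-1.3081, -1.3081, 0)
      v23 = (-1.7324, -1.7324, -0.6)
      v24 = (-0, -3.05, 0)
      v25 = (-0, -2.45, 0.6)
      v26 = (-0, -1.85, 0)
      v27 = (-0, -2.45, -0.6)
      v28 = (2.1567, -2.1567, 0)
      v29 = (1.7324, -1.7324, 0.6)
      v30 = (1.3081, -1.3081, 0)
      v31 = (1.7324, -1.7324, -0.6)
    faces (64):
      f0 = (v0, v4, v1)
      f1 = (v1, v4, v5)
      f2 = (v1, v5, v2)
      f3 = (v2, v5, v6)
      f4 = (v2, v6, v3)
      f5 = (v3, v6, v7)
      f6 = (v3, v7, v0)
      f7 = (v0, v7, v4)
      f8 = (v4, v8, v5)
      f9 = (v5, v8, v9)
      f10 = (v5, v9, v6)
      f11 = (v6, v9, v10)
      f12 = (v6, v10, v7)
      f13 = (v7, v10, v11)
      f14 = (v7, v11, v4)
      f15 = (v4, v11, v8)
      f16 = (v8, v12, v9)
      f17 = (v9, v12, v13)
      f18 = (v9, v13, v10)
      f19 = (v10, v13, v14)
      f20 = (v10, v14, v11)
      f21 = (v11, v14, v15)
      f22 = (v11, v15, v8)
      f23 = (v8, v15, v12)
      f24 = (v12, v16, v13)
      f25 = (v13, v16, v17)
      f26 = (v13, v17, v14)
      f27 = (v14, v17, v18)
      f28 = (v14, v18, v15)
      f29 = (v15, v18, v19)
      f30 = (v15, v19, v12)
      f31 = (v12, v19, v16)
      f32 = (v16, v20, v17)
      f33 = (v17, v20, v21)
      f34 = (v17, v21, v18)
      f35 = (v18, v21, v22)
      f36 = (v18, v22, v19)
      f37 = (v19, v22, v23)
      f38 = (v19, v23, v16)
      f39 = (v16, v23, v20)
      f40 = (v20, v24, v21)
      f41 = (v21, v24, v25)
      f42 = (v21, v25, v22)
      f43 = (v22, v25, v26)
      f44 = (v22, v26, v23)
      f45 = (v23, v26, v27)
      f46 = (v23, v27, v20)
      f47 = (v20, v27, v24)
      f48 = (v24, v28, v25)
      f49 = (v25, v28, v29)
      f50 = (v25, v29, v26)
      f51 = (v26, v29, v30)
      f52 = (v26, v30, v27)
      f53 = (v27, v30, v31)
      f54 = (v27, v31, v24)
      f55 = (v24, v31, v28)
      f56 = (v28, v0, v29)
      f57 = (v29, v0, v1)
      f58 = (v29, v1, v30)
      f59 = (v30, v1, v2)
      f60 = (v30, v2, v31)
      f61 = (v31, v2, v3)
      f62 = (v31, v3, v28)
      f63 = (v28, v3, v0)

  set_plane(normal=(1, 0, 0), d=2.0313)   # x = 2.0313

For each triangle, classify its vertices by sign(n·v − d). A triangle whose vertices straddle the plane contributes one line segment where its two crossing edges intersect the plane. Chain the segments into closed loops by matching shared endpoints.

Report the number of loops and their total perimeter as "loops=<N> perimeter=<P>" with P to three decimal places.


loops=1 perimeter=9.798

Straddling triangles (18 of 64):
  (v1,v4,v5) [++-] → (2.0313, 2.0313, 0.177327)–(2.0313, 1.01081, 0.6)  len=1.1046
  (v1,v5,v2) [+--] → (2.0313, 1.01081, 0.6)–(2.0313, 0, 0.1813)  len=1.0941
  (v2,v6,v3) [--+] → (2.0313, 0.47964, -0.379998)–(2.0313, 0, -0.1813)  len=0.5192
  (v3,v6,v7) [+--] → (2.0313, 0.47964, -0.379998)–(2.0313, 1.01081, -0.6)  len=0.5749
  (v3,v7,v0) [+-+] → (2.0313, 1.01081, -0.6)–(2.0313, 1.3394, -0.463889)  len=0.3557
  (v0,v7,v4) [+-+] → (2.0313, 1.3394, -0.463889)–(2.0313, 2.0313, -0.177327)  len=0.7489
  (v4,v8,v5) [+--] → (2.0313, 2.20864, 0)–(2.0313, 2.0313, 0.177327)  len=0.2508
  (v7,v11,v4) [--+] → (2.0313, 2.17375, -0.0348866)–(2.0313, 2.0313, -0.177327)  len=0.2015
  (v4,v11,v8) [+--] → (2.0313, 2.17375, -0.0348866)–(2.0313, 2.20864, 0)  len=0.0493
  (v24,v28,v25) [-+-] → (2.0313, -2.20864, 0)–(2.0313, -2.17375, 0.0348866)  len=0.0493
  (v25,v28,v29) [-+-] → (2.0313, -2.17375, 0.0348866)–(2.0313, -2.0313, 0.177327)  len=0.2015
  (v24,v31,v28) [--+] → (2.0313, -2.0313, -0.177327)–(2.0313, -2.20864, 0)  len=0.2508
  (v28,v0,v29) [++-] → (2.0313, -1.3394, 0.463889)–(2.0313, -2.0313, 0.177327)  len=0.7489
  (v29,v0,v1) [-++] → (2.0313, -1.3394, 0.463889)–(2.0313, -1.01081, 0.6)  len=0.3557
  (v29,v1,v30) [-+-] → (2.0313, -1.01081, 0.6)–(2.0313, -0.47964, 0.379998)  len=0.5749
  (v30,v1,v2) [-+-] → (2.0313, -0.47964, 0.379998)–(2.0313, 0, 0.1813)  len=0.5192
  (v31,v2,v3) [--+] → (2.0313, 0, -0.1813)–(2.0313, -1.01081, -0.6)  len=1.0941
  (v31,v3,v28) [-++] → (2.0313, -1.01081, -0.6)–(2.0313, -2.0313, -0.177327)  len=1.1046

Chained into 1 loop(s):
  loop 1: 18 segments, perimeter = 9.7978
Total perimeter = 9.798


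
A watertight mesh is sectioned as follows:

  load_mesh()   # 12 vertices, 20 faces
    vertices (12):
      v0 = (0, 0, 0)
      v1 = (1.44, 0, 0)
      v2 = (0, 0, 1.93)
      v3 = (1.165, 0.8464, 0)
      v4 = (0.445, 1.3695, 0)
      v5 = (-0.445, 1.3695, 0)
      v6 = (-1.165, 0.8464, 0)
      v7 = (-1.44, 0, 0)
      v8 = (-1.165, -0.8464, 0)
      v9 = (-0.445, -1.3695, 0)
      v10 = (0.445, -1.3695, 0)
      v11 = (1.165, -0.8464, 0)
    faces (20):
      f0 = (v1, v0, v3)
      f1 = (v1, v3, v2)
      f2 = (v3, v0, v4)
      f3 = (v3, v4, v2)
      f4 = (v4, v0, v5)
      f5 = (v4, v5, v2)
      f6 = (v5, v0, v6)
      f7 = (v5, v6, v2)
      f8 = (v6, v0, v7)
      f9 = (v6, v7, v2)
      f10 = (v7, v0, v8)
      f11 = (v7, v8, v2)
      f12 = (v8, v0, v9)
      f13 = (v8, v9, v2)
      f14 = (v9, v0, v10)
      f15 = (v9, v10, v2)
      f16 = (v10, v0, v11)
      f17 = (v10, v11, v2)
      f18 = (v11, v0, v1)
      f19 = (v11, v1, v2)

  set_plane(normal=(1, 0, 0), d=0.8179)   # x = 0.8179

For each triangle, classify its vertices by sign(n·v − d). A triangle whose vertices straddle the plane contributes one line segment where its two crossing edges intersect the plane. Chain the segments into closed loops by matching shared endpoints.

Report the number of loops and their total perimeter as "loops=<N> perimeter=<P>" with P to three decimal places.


Straddling triangles (8 of 20):
  (v1,v0,v3) [+-+] → (0.8179, 0, 0)–(0.8179, 0.594224, 0)  len=0.5942
  (v1,v3,v2) [++-] → (0.8179, 0.594224, 0.575024)–(0.8179, 0, 0.833787)  len=0.6481
  (v3,v0,v4) [+--] → (0.8179, 0.594224, 0)–(0.8179, 1.09858, 0)  len=0.5044
  (v3,v4,v2) [+--] → (0.8179, 1.09858, 0)–(0.8179, 0.594224, 0.575024)  len=0.7649
  (v10,v0,v11) [--+] → (0.8179, -0.594224, 0)–(0.8179, -1.09858, 0)  len=0.5044
  (v10,v11,v2) [-+-] → (0.8179, -1.09858, 0)–(0.8179, -0.594224, 0.575024)  len=0.7649
  (v11,v0,v1) [+-+] → (0.8179, -0.594224, 0)–(0.8179, 0, 0)  len=0.5942
  (v11,v1,v2) [++-] → (0.8179, 0, 0.833787)–(0.8179, -0.594224, 0.575024)  len=0.6481

Chained into 1 loop(s):
  loop 1: 8 segments, perimeter = 5.0231
Total perimeter = 5.023

loops=1 perimeter=5.023
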